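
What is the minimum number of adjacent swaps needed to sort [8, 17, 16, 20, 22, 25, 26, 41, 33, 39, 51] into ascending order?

3 adjacent swaps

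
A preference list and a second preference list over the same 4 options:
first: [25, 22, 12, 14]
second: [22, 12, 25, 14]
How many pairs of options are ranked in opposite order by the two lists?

Assign each item its position (1..4) in the first ordering, then rewrite the second ordering as that position sequence:
positions: 25→1, 22→2, 12→3, 14→4
second ordering as positions: [2, 3, 1, 4]
Discordant pairs = inversions in this position sequence.
2: 1 → 1
3: 1 → 1
1: 0
4: 0
Total: 1 + 1 + 0 + 0 = 2

2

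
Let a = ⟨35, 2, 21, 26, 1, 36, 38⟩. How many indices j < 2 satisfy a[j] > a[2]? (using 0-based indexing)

1

The element at index 2 is 21.
Elements before it: 35, 2
Those larger than 21: 35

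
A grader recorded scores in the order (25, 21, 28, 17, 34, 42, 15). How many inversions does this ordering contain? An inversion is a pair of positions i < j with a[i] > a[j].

10

Out-of-order index pairs (1-indexed):
(1,2): 25 > 21
(1,4): 25 > 17
(1,7): 25 > 15
(2,4): 21 > 17
(2,7): 21 > 15
(3,4): 28 > 17
(3,7): 28 > 15
(4,7): 17 > 15
(5,7): 34 > 15
(6,7): 42 > 15
That's 10 pairs.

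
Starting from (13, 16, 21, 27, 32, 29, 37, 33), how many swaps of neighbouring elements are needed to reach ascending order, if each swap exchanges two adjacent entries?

2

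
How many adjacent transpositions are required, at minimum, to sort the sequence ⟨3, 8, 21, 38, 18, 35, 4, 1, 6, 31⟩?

Swaps: 22

The minimum number of adjacent swaps to sort an array equals its inversion count, since every such swap removes exactly one inversion.
Count inversions — for each element, later elements that are smaller:
3: 1 → 1
8: 4, 1, 6 → 3
21: 18, 4, 1, 6 → 4
38: 18, 35, 4, 1, 6, 31 → 6
18: 4, 1, 6 → 3
35: 4, 1, 6, 31 → 4
4: 1 → 1
1: none → 0
6: none → 0
31: none → 0
Total inversions: 1 + 3 + 4 + 6 + 3 + 4 + 1 + 0 + 0 + 0 = 22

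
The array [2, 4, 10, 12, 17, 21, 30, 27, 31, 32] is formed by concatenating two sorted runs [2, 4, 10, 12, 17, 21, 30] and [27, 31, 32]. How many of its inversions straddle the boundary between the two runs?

1

Take each right-half value and tally the left-half values above it:
r = 27: 30 → 1
r = 31: none → 0
r = 32: none → 0
Cross-inversions: 1 + 0 + 0 = 1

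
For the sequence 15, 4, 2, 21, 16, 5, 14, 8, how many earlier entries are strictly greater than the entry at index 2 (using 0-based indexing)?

The element at index 2 is 2.
Elements before it: 15, 4
Those larger than 2: 15, 4

2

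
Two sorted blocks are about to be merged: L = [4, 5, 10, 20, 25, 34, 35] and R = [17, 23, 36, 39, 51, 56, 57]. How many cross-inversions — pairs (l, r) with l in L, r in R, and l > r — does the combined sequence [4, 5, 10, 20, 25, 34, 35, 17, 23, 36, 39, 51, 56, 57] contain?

7

Take each right-half value and tally the left-half values above it:
r = 17: 20, 25, 34, 35 → 4
r = 23: 25, 34, 35 → 3
r = 36: none → 0
r = 39: none → 0
r = 51: none → 0
r = 56: none → 0
r = 57: none → 0
Cross-inversions: 4 + 3 + 0 + 0 + 0 + 0 + 0 = 7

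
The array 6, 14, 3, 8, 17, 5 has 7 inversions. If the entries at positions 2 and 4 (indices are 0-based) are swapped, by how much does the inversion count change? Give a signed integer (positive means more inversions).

+3

Positions 2 and 4 hold 3 and 17; after swapping, the array is [6, 14, 17, 8, 3, 5].
For each element, count later entries that are smaller:
6: 2
14: 3
17: 3
8: 2
3: 0
5: 0
Sum: 2 + 3 + 3 + 2 + 0 + 0 = 10
Change: 10 − 7 = +3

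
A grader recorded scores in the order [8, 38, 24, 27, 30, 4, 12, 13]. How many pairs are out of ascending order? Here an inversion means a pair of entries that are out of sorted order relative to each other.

Inversions: 16

Sweep left to right; for each value list the smaller values that follow it:
8 → 4 → 1
38 → 24, 27, 30, 4, 12, 13 → 6
24 → 4, 12, 13 → 3
27 → 4, 12, 13 → 3
30 → 4, 12, 13 → 3
4 → none → 0
12 → none → 0
13 → none → 0
Sum: 1 + 6 + 3 + 3 + 3 + 0 + 0 + 0 = 16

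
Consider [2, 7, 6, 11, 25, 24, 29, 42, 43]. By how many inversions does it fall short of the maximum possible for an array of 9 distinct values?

Maximum inversions for 9 distinct elements is C(9, 2) = 9·8/2 = 36.
Current inversions — for each element, count later smaller elements:
2: 0
7: 1
6: 0
11: 0
25: 1
24: 0
29: 0
42: 0
43: 0
Current total: 0 + 1 + 0 + 0 + 1 + 0 + 0 + 0 + 0 = 2
Shortfall: 36 − 2 = 34

34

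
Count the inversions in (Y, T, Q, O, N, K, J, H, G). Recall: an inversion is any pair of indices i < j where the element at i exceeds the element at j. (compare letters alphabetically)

36 inversions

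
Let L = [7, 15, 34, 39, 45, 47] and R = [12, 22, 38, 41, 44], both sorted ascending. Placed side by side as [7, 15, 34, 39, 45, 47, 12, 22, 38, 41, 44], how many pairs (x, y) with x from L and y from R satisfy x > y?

16

Count, for every r in R, how many entries of L exceed r:
r = 12: 15, 34, 39, 45, 47 → 5
r = 22: 34, 39, 45, 47 → 4
r = 38: 39, 45, 47 → 3
r = 41: 45, 47 → 2
r = 44: 45, 47 → 2
Cross-inversions: 5 + 4 + 3 + 2 + 2 = 16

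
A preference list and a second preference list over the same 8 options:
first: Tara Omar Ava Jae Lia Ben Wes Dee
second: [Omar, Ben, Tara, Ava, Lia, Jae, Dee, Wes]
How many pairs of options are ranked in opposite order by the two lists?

7 pairs

Assign each item its position (1..8) in the first ordering, then rewrite the second ordering as that position sequence:
positions: Tara→1, Omar→2, Ava→3, Jae→4, Lia→5, Ben→6, Wes→7, Dee→8
second ordering as positions: [2, 6, 1, 3, 5, 4, 8, 7]
Discordant pairs = inversions in this position sequence.
2: 1 → 1
6: 1, 3, 5, 4 → 4
1: 0
3: 0
5: 4 → 1
4: 0
8: 7 → 1
7: 0
Total: 1 + 4 + 0 + 0 + 1 + 0 + 1 + 0 = 7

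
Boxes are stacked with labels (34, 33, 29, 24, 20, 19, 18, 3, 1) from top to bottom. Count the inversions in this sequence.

36

Sweep left to right; for each value list the smaller values that follow it:
34: 8
33: 7
29: 6
24: 5
20: 4
19: 3
18: 2
3: 1
1: 0
Sum: 8 + 7 + 6 + 5 + 4 + 3 + 2 + 1 + 0 = 36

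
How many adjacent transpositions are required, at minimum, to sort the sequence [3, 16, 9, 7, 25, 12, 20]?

Each adjacent swap fixes exactly one inversion, so the minimum swap count equals the number of inversions.
Count inversions — for each element, later elements that are smaller:
3: none → 0
16: 9, 7, 12 → 3
9: 7 → 1
7: none → 0
25: 12, 20 → 2
12: none → 0
20: none → 0
Total inversions: 0 + 3 + 1 + 0 + 2 + 0 + 0 = 6

Swaps: 6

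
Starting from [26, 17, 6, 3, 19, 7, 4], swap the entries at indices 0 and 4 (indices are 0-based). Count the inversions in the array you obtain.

There are 14 inversions.

Positions 0 and 4 hold 26 and 19; after swapping, the array is [19, 17, 6, 3, 26, 7, 4].
Element-by-element contributions:
19: 5
17: 4
6: 2
3: 0
26: 2
7: 1
4: 0
Sum: 5 + 4 + 2 + 0 + 2 + 1 + 0 = 14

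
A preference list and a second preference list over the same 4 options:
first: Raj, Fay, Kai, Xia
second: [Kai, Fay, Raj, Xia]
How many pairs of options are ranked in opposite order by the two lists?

3 pairs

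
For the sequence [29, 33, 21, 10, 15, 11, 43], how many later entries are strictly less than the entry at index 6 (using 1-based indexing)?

The element at index 6 is 11.
Elements after it: 43
None of them are smaller than 11.

0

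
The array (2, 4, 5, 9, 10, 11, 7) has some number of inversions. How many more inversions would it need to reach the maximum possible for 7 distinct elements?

18

Maximum inversions for 7 distinct elements is C(7, 2) = 7·6/2 = 21.
Current inversions — for each element, count later smaller elements:
2: 0
4: 0
5: 0
9: 1
10: 1
11: 1
7: 0
Current total: 0 + 0 + 0 + 1 + 1 + 1 + 0 = 3
Shortfall: 21 − 3 = 18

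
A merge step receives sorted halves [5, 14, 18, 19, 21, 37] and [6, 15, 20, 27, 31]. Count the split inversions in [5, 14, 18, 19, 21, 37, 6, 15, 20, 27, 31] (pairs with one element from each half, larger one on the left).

For each element r of the right run, count left-run elements greater than r:
r = 6: 14, 18, 19, 21, 37 → 5
r = 15: 18, 19, 21, 37 → 4
r = 20: 21, 37 → 2
r = 27: 37 → 1
r = 31: 37 → 1
Cross-inversions: 5 + 4 + 2 + 1 + 1 = 13

13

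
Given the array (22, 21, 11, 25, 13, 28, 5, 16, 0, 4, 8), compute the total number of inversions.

Sweep left to right; for each value list the smaller values that follow it:
22 → 21, 11, 13, 5, 16, 0, 4, 8 → 8
21 → 11, 13, 5, 16, 0, 4, 8 → 7
11 → 5, 0, 4, 8 → 4
25 → 13, 5, 16, 0, 4, 8 → 6
13 → 5, 0, 4, 8 → 4
28 → 5, 16, 0, 4, 8 → 5
5 → 0, 4 → 2
16 → 0, 4, 8 → 3
0 → none → 0
4 → none → 0
8 → none → 0
Sum: 8 + 7 + 4 + 6 + 4 + 5 + 2 + 3 + 0 + 0 + 0 = 39

39 out-of-order pairs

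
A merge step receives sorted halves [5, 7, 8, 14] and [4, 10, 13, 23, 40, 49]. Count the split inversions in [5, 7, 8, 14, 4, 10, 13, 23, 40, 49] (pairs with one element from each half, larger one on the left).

Take each right-half value and tally the left-half values above it:
r = 4: 5, 7, 8, 14 → 4
r = 10: 14 → 1
r = 13: 14 → 1
r = 23: none → 0
r = 40: none → 0
r = 49: none → 0
Cross-inversions: 4 + 1 + 1 + 0 + 0 + 0 = 6

6 cross-inversions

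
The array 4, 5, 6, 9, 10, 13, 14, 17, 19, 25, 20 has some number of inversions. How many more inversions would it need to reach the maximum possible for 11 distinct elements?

Maximum inversions for 11 distinct elements is C(11, 2) = 11·10/2 = 55.
Current inversions — for each element, count later smaller elements:
4: 0
5: 0
6: 0
9: 0
10: 0
13: 0
14: 0
17: 0
19: 0
25: 1
20: 0
Current total: 0 + 0 + 0 + 0 + 0 + 0 + 0 + 0 + 0 + 1 + 0 = 1
Shortfall: 55 − 1 = 54

54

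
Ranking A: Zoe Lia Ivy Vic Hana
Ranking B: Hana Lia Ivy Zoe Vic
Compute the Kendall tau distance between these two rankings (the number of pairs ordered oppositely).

Discordant pairs: 6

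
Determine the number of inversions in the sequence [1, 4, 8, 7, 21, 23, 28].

Inversions: 1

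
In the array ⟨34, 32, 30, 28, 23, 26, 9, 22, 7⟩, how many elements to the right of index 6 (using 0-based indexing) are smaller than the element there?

1

The element at index 6 is 9.
Elements after it: 22, 7
Those smaller than 9: 7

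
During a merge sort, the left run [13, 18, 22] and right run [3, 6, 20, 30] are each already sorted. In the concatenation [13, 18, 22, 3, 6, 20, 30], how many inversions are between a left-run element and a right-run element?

7

For each element r of the right run, count left-run elements greater than r:
r = 3: 13, 18, 22 → 3
r = 6: 13, 18, 22 → 3
r = 20: 22 → 1
r = 30: none → 0
Cross-inversions: 3 + 3 + 1 + 0 = 7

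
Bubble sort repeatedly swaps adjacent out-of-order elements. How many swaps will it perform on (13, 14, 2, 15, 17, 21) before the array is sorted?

The minimum number of adjacent swaps to sort an array equals its inversion count, since every such swap removes exactly one inversion.
Count inversions — for each element, later elements that are smaller:
13: 2 → 1
14: 2 → 1
2: none → 0
15: none → 0
17: none → 0
21: none → 0
Total inversions: 1 + 1 + 0 + 0 + 0 + 0 = 2

There are 2 adjacent swaps.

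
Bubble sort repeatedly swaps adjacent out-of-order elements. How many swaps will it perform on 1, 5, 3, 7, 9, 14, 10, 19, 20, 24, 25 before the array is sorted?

2

Each adjacent swap fixes exactly one inversion, so the minimum swap count equals the number of inversions.
Count inversions — for each element, later elements that are smaller:
1: none → 0
5: 3 → 1
3: none → 0
7: none → 0
9: none → 0
14: 10 → 1
10: none → 0
19: none → 0
20: none → 0
24: none → 0
25: none → 0
Total inversions: 0 + 1 + 0 + 0 + 0 + 1 + 0 + 0 + 0 + 0 + 0 = 2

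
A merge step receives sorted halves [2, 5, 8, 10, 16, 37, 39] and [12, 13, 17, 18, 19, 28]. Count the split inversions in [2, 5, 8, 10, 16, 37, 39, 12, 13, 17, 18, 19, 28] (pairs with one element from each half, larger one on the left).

Take each right-half value and tally the left-half values above it:
r = 12: 16, 37, 39 → 3
r = 13: 16, 37, 39 → 3
r = 17: 37, 39 → 2
r = 18: 37, 39 → 2
r = 19: 37, 39 → 2
r = 28: 37, 39 → 2
Cross-inversions: 3 + 3 + 2 + 2 + 2 + 2 = 14

Cross-inversions: 14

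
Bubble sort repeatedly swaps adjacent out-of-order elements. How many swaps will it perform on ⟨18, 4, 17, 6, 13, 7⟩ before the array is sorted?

9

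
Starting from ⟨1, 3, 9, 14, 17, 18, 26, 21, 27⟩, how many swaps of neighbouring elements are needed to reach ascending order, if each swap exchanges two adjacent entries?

1

Minimum adjacent swaps = number of inversions (each swap of adjacent out-of-order elements removes one inversion and no swap can remove more).
Count inversions — for each element, later elements that are smaller:
1: none → 0
3: none → 0
9: none → 0
14: none → 0
17: none → 0
18: none → 0
26: 21 → 1
21: none → 0
27: none → 0
Total inversions: 0 + 0 + 0 + 0 + 0 + 0 + 1 + 0 + 0 = 1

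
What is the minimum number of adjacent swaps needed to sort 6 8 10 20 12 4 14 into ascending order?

Adjacent swaps: 7

The minimum number of adjacent swaps to sort an array equals its inversion count, since every such swap removes exactly one inversion.
Count inversions — for each element, later elements that are smaller:
6: 4 → 1
8: 4 → 1
10: 4 → 1
20: 12, 4, 14 → 3
12: 4 → 1
4: none → 0
14: none → 0
Total inversions: 1 + 1 + 1 + 3 + 1 + 0 + 0 = 7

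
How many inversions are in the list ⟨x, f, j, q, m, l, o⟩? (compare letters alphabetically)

Sweep left to right; for each value list the smaller values that follow it:
x: 6
f: 0
j: 0
q: 3
m: 1
l: 0
o: 0
Sum: 6 + 0 + 0 + 3 + 1 + 0 + 0 = 10

10 out-of-order pairs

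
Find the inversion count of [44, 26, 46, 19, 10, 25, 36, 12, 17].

For each element, count later entries that are smaller:
44: 7
26: 5
46: 6
19: 3
10: 0
25: 2
36: 2
12: 0
17: 0
Sum: 7 + 5 + 6 + 3 + 0 + 2 + 2 + 0 + 0 = 25

25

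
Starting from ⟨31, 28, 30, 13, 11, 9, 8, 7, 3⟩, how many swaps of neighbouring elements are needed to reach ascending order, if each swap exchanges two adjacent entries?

35 swaps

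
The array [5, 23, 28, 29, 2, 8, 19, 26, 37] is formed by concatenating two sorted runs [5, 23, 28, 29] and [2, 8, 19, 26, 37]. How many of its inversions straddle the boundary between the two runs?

12 split inversions

Take each right-half value and tally the left-half values above it:
r = 2: 5, 23, 28, 29 → 4
r = 8: 23, 28, 29 → 3
r = 19: 23, 28, 29 → 3
r = 26: 28, 29 → 2
r = 37: none → 0
Cross-inversions: 4 + 3 + 3 + 2 + 0 = 12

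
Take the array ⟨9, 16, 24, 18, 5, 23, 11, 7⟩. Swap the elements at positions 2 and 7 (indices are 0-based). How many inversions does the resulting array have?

9

Positions 2 and 7 hold 24 and 7; after swapping, the array is [9, 16, 7, 18, 5, 23, 11, 24].
Sweep left to right; for each value list the smaller values that follow it:
9: 2
16: 3
7: 1
18: 2
5: 0
23: 1
11: 0
24: 0
Sum: 2 + 3 + 1 + 2 + 0 + 1 + 0 + 0 = 9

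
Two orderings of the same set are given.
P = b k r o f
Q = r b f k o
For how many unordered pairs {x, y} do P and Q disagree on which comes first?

Assign each item its position (1..5) in the first ordering, then rewrite the second ordering as that position sequence:
positions: b→1, k→2, r→3, o→4, f→5
second ordering as positions: [3, 1, 5, 2, 4]
Discordant pairs = inversions in this position sequence.
3: 1, 2 → 2
1: 0
5: 2, 4 → 2
2: 0
4: 0
Total: 2 + 0 + 2 + 0 + 0 = 4

4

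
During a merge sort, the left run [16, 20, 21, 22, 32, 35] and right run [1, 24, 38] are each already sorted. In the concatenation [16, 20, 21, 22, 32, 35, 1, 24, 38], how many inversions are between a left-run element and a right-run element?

For each element r of the right run, count left-run elements greater than r:
r = 1: 16, 20, 21, 22, 32, 35 → 6
r = 24: 32, 35 → 2
r = 38: none → 0
Cross-inversions: 6 + 2 + 0 = 8

Cross-inversions: 8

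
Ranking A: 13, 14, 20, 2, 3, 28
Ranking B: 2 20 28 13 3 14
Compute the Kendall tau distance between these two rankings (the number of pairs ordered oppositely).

9 discordant pairs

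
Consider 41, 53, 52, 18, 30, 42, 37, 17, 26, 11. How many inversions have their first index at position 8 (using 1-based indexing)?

The element at index 8 is 17.
Elements after it: 26, 11
Those smaller than 17: 11

1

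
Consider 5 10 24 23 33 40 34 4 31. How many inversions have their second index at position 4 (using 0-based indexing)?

The element at index 4 is 33.
Elements before it: 5, 10, 24, 23
None of them are larger than 33.

0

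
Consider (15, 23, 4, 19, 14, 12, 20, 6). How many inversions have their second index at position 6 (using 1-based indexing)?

4 such elements

The element at index 6 is 12.
Elements before it: 15, 23, 4, 19, 14
Those larger than 12: 15, 23, 19, 14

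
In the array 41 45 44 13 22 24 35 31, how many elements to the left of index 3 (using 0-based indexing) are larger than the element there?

3 such elements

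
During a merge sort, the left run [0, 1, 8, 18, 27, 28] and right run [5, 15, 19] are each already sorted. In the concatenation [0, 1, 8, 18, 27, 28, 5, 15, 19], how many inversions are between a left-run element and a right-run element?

9

Count, for every r in R, how many entries of L exceed r:
r = 5: 8, 18, 27, 28 → 4
r = 15: 18, 27, 28 → 3
r = 19: 27, 28 → 2
Cross-inversions: 4 + 3 + 2 = 9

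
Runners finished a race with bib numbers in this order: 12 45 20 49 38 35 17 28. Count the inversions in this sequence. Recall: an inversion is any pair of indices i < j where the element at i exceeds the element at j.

There are 15 inversions.

Element-by-element contributions:
12 → none → 0
45 → 20, 38, 35, 17, 28 → 5
20 → 17 → 1
49 → 38, 35, 17, 28 → 4
38 → 35, 17, 28 → 3
35 → 17, 28 → 2
17 → none → 0
28 → none → 0
Sum: 0 + 5 + 1 + 4 + 3 + 2 + 0 + 0 = 15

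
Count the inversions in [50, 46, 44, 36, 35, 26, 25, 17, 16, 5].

45

Sweep left to right; for each value list the smaller values that follow it:
50 → 46, 44, 36, 35, 26, 25, 17, 16, 5 → 9
46 → 44, 36, 35, 26, 25, 17, 16, 5 → 8
44 → 36, 35, 26, 25, 17, 16, 5 → 7
36 → 35, 26, 25, 17, 16, 5 → 6
35 → 26, 25, 17, 16, 5 → 5
26 → 25, 17, 16, 5 → 4
25 → 17, 16, 5 → 3
17 → 16, 5 → 2
16 → 5 → 1
5 → none → 0
Sum: 9 + 8 + 7 + 6 + 5 + 4 + 3 + 2 + 1 + 0 = 45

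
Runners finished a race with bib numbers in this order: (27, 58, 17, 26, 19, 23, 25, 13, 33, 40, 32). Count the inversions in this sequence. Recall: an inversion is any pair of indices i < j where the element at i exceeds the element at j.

Element-by-element contributions:
27 → 17, 26, 19, 23, 25, 13 → 6
58 → 17, 26, 19, 23, 25, 13, 33, 40, 32 → 9
17 → 13 → 1
26 → 19, 23, 25, 13 → 4
19 → 13 → 1
23 → 13 → 1
25 → 13 → 1
13 → none → 0
33 → 32 → 1
40 → 32 → 1
32 → none → 0
Sum: 6 + 9 + 1 + 4 + 1 + 1 + 1 + 0 + 1 + 1 + 0 = 25

25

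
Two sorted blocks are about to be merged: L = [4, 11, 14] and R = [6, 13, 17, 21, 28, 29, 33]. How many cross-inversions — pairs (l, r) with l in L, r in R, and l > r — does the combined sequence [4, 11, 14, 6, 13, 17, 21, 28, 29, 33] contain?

3 cross-inversions

For each element r of the right run, count left-run elements greater than r:
r = 6: 11, 14 → 2
r = 13: 14 → 1
r = 17: none → 0
r = 21: none → 0
r = 28: none → 0
r = 29: none → 0
r = 33: none → 0
Cross-inversions: 2 + 1 + 0 + 0 + 0 + 0 + 0 = 3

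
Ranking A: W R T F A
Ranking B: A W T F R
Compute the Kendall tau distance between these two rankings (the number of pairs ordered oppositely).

6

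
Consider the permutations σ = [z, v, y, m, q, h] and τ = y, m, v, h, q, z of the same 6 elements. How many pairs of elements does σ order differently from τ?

8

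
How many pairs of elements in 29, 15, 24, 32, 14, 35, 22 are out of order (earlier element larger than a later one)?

Sweep left to right; for each value list the smaller values that follow it:
29: 4
15: 1
24: 2
32: 2
14: 0
35: 1
22: 0
Sum: 4 + 1 + 2 + 2 + 0 + 1 + 0 = 10

10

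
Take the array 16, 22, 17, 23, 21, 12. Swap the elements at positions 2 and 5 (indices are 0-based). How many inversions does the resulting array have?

Positions 2 and 5 hold 17 and 12; after swapping, the array is [16, 22, 12, 23, 21, 17].
Element-by-element contributions:
16 → 12 → 1
22 → 12, 21, 17 → 3
12 → none → 0
23 → 21, 17 → 2
21 → 17 → 1
17 → none → 0
Sum: 1 + 3 + 0 + 2 + 1 + 0 = 7

There are 7 inversions.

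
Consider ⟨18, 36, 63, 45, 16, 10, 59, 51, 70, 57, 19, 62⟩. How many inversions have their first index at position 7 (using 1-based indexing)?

3 such elements

The element at index 7 is 59.
Elements after it: 51, 70, 57, 19, 62
Those smaller than 59: 51, 57, 19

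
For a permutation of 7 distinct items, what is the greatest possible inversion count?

A reversed (strictly descending) arrangement makes every pair an inversion, giving C(7, 2) inversions.
C(7, 2) = 7·6/2 = 21

21 inversions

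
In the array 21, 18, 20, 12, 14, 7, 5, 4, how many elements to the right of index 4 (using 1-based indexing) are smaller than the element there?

The element at index 4 is 12.
Elements after it: 14, 7, 5, 4
Those smaller than 12: 7, 5, 4

3 such elements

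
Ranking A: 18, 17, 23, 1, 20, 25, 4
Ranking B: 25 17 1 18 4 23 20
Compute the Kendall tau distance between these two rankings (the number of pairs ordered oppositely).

Assign each item its position (1..7) in the first ordering, then rewrite the second ordering as that position sequence:
positions: 18→1, 17→2, 23→3, 1→4, 20→5, 25→6, 4→7
second ordering as positions: [6, 2, 4, 1, 7, 3, 5]
Discordant pairs = inversions in this position sequence.
6: 2, 4, 1, 3, 5 → 5
2: 1 → 1
4: 1, 3 → 2
1: 0
7: 3, 5 → 2
3: 0
5: 0
Total: 5 + 1 + 2 + 0 + 2 + 0 + 0 = 10

There are 10 discordant pairs.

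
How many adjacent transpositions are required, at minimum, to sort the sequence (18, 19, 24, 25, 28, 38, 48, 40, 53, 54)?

1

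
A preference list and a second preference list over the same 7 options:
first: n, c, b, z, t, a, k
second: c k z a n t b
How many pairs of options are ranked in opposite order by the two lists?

Pairs: 12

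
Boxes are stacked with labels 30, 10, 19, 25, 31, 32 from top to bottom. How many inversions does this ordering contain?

Out-of-order index pairs (0-indexed):
(0,1): 30 > 10
(0,2): 30 > 19
(0,3): 30 > 25
That's 3 pairs.

3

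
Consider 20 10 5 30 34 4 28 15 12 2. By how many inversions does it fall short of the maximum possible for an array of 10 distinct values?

Maximum inversions for 10 distinct elements is C(10, 2) = 10·9/2 = 45.
Current inversions — for each element, count later smaller elements:
20: 6
10: 3
5: 2
30: 5
34: 5
4: 1
28: 3
15: 2
12: 1
2: 0
Current total: 6 + 3 + 2 + 5 + 5 + 1 + 3 + 2 + 1 + 0 = 28
Shortfall: 45 − 28 = 17

17 inversions short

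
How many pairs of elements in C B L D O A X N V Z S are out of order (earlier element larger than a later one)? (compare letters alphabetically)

Count, for each position, how many later elements it exceeds:
C → B, A → 2
B → A → 1
L → D, A → 2
D → A → 1
O → A, N → 2
A → none → 0
X → N, V, S → 3
N → none → 0
V → S → 1
Z → S → 1
S → none → 0
Sum: 2 + 1 + 2 + 1 + 2 + 0 + 3 + 0 + 1 + 1 + 0 = 13

13 out-of-order pairs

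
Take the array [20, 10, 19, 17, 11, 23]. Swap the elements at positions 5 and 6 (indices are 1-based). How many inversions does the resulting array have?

Positions 5 and 6 hold 11 and 23; after swapping, the array is [20, 10, 19, 17, 23, 11].
Count, for each position, how many later elements it exceeds:
20: 4
10: 0
19: 2
17: 1
23: 1
11: 0
Sum: 4 + 0 + 2 + 1 + 1 + 0 = 8

8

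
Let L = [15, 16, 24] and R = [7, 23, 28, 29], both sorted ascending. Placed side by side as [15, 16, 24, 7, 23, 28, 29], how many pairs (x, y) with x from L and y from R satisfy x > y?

4 cross-inversions

Count, for every r in R, how many entries of L exceed r:
r = 7: 15, 16, 24 → 3
r = 23: 24 → 1
r = 28: none → 0
r = 29: none → 0
Cross-inversions: 3 + 1 + 0 + 0 = 4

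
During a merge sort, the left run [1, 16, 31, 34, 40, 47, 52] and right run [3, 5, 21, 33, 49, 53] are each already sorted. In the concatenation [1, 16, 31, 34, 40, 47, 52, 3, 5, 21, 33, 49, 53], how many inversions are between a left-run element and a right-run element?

Take each right-half value and tally the left-half values above it:
r = 3: 16, 31, 34, 40, 47, 52 → 6
r = 5: 16, 31, 34, 40, 47, 52 → 6
r = 21: 31, 34, 40, 47, 52 → 5
r = 33: 34, 40, 47, 52 → 4
r = 49: 52 → 1
r = 53: none → 0
Cross-inversions: 6 + 6 + 5 + 4 + 1 + 0 = 22

22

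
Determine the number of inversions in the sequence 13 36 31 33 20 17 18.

13 inversions

Count, for each position, how many later elements it exceeds:
13: 0
36: 5
31: 3
33: 3
20: 2
17: 0
18: 0
Sum: 0 + 5 + 3 + 3 + 2 + 0 + 0 = 13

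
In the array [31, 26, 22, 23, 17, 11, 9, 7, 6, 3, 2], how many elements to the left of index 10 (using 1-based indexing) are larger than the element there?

9

The element at index 10 is 3.
Elements before it: 31, 26, 22, 23, 17, 11, 9, 7, 6
Those larger than 3: 31, 26, 22, 23, 17, 11, 9, 7, 6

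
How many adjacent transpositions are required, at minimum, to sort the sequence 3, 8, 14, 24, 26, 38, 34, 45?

There is 1 swap.

The minimum number of adjacent swaps to sort an array equals its inversion count, since every such swap removes exactly one inversion.
Count inversions — for each element, later elements that are smaller:
3: none → 0
8: none → 0
14: none → 0
24: none → 0
26: none → 0
38: 34 → 1
34: none → 0
45: none → 0
Total inversions: 0 + 0 + 0 + 0 + 0 + 1 + 0 + 0 = 1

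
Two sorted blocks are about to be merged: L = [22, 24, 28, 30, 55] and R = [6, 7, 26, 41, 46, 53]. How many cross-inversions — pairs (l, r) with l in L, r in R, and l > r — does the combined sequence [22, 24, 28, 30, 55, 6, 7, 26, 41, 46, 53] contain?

16

Count, for every r in R, how many entries of L exceed r:
r = 6: 22, 24, 28, 30, 55 → 5
r = 7: 22, 24, 28, 30, 55 → 5
r = 26: 28, 30, 55 → 3
r = 41: 55 → 1
r = 46: 55 → 1
r = 53: 55 → 1
Cross-inversions: 5 + 5 + 3 + 1 + 1 + 1 = 16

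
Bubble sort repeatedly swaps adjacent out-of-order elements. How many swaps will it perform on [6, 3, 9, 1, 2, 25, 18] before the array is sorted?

8 swaps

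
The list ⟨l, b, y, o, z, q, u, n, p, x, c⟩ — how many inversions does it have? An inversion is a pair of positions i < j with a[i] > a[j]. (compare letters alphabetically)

Inversions: 26

Element-by-element contributions:
l: 2
b: 0
y: 7
o: 2
z: 6
q: 3
u: 3
n: 1
p: 1
x: 1
c: 0
Sum: 2 + 0 + 7 + 2 + 6 + 3 + 3 + 1 + 1 + 1 + 0 = 26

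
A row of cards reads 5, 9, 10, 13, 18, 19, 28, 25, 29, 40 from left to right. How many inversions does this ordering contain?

Sweep left to right; for each value list the smaller values that follow it:
5 → none → 0
9 → none → 0
10 → none → 0
13 → none → 0
18 → none → 0
19 → none → 0
28 → 25 → 1
25 → none → 0
29 → none → 0
40 → none → 0
Sum: 0 + 0 + 0 + 0 + 0 + 0 + 1 + 0 + 0 + 0 = 1

1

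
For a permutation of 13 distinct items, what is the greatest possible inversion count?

78

The maximum occurs when the array is in strictly decreasing order: every one of the C(13, 2) pairs is inverted.
C(13, 2) = 13·12/2 = 78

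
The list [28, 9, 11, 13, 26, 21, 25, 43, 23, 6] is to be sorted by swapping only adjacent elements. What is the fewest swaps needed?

Each adjacent swap fixes exactly one inversion, so the minimum swap count equals the number of inversions.
Count inversions — for each element, later elements that are smaller:
28: 9, 11, 13, 26, 21, 25, 23, 6 → 8
9: 6 → 1
11: 6 → 1
13: 6 → 1
26: 21, 25, 23, 6 → 4
21: 6 → 1
25: 23, 6 → 2
43: 23, 6 → 2
23: 6 → 1
6: none → 0
Total inversions: 8 + 1 + 1 + 1 + 4 + 1 + 2 + 2 + 1 + 0 = 21

There are 21 swaps.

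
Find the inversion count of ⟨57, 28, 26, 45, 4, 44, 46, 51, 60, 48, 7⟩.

Count, for each position, how many later elements it exceeds:
57: 9
28: 3
26: 2
45: 3
4: 0
44: 1
46: 1
51: 2
60: 2
48: 1
7: 0
Sum: 9 + 3 + 2 + 3 + 0 + 1 + 1 + 2 + 2 + 1 + 0 = 24

24 inversions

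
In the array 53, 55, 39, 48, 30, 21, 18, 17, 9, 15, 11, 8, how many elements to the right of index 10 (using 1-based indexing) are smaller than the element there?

2

The element at index 10 is 15.
Elements after it: 11, 8
Those smaller than 15: 11, 8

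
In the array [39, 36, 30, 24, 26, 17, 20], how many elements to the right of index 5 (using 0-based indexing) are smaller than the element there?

The element at index 5 is 17.
Elements after it: 20
None of them are smaller than 17.

0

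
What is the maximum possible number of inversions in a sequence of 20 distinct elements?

190

A reversed (strictly descending) arrangement makes every pair an inversion, giving C(20, 2) inversions.
C(20, 2) = 20·19/2 = 190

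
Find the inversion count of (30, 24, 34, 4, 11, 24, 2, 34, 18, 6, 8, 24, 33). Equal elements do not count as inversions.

39 inversions

Element-by-element contributions:
30: 9
24: 6
34: 9
4: 1
11: 3
24: 4
2: 0
34: 5
18: 2
6: 0
8: 0
24: 0
33: 0
Sum: 9 + 6 + 9 + 1 + 3 + 4 + 0 + 5 + 2 + 0 + 0 + 0 + 0 = 39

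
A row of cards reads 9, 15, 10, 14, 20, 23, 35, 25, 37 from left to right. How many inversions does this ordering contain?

Inversions: 3

Sweep left to right; for each value list the smaller values that follow it:
9: 0
15: 2
10: 0
14: 0
20: 0
23: 0
35: 1
25: 0
37: 0
Sum: 0 + 2 + 0 + 0 + 0 + 0 + 1 + 0 + 0 = 3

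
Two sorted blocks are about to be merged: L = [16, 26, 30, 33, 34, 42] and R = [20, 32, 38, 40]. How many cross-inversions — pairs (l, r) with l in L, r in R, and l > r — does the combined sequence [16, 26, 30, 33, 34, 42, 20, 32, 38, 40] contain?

10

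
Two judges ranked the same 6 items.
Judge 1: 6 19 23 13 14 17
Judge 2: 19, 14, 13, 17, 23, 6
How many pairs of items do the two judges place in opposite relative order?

Assign each item its position (1..6) in the first ordering, then rewrite the second ordering as that position sequence:
positions: 6→1, 19→2, 23→3, 13→4, 14→5, 17→6
second ordering as positions: [2, 5, 4, 6, 3, 1]
Discordant pairs = inversions in this position sequence.
2: 1 → 1
5: 4, 3, 1 → 3
4: 3, 1 → 2
6: 3, 1 → 2
3: 1 → 1
1: 0
Total: 1 + 3 + 2 + 2 + 1 + 0 = 9

9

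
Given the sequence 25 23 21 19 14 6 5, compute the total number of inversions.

Count, for each position, how many later elements it exceeds:
25 → 23, 21, 19, 14, 6, 5 → 6
23 → 21, 19, 14, 6, 5 → 5
21 → 19, 14, 6, 5 → 4
19 → 14, 6, 5 → 3
14 → 6, 5 → 2
6 → 5 → 1
5 → none → 0
Sum: 6 + 5 + 4 + 3 + 2 + 1 + 0 = 21

Inversions: 21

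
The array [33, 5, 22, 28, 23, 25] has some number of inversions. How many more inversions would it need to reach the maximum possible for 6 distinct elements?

Maximum inversions for 6 distinct elements is C(6, 2) = 6·5/2 = 15.
Current inversions — for each element, count later smaller elements:
33: 5
5: 0
22: 0
28: 2
23: 0
25: 0
Current total: 5 + 0 + 0 + 2 + 0 + 0 = 7
Shortfall: 15 − 7 = 8

8 inversions short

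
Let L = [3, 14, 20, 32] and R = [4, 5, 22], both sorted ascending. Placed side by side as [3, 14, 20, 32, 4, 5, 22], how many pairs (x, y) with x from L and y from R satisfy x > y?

Count, for every r in R, how many entries of L exceed r:
r = 4: 14, 20, 32 → 3
r = 5: 14, 20, 32 → 3
r = 22: 32 → 1
Cross-inversions: 3 + 3 + 1 = 7

7 cross-inversions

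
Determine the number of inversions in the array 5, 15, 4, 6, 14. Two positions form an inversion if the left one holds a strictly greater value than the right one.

Listing every pair i<j with a[i]>a[j] (using 0-based positions):
(0,2): 5 > 4
(1,2): 15 > 4
(1,3): 15 > 6
(1,4): 15 > 14
That's 4 pairs.

Inversions: 4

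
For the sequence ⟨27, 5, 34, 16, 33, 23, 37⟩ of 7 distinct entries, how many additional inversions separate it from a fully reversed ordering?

14

Maximum inversions for 7 distinct elements is C(7, 2) = 7·6/2 = 21.
Current inversions — for each element, count later smaller elements:
27: 3
5: 0
34: 3
16: 0
33: 1
23: 0
37: 0
Current total: 3 + 0 + 3 + 0 + 1 + 0 + 0 = 7
Shortfall: 21 − 7 = 14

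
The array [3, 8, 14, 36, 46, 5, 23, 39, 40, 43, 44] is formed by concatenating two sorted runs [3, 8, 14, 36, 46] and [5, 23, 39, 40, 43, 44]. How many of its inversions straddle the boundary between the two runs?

For each element r of the right run, count left-run elements greater than r:
r = 5: 8, 14, 36, 46 → 4
r = 23: 36, 46 → 2
r = 39: 46 → 1
r = 40: 46 → 1
r = 43: 46 → 1
r = 44: 46 → 1
Cross-inversions: 4 + 2 + 1 + 1 + 1 + 1 = 10

10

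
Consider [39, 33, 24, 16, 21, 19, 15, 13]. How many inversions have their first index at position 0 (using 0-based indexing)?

7 such elements

The element at index 0 is 39.
Elements after it: 33, 24, 16, 21, 19, 15, 13
Those smaller than 39: 33, 24, 16, 21, 19, 15, 13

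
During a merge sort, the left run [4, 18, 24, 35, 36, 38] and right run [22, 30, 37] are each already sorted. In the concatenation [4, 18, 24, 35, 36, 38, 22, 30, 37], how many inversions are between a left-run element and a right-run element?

8 split inversions

Take each right-half value and tally the left-half values above it:
r = 22: 24, 35, 36, 38 → 4
r = 30: 35, 36, 38 → 3
r = 37: 38 → 1
Cross-inversions: 4 + 3 + 1 = 8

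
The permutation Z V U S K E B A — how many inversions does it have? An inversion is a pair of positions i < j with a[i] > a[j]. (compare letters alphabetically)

28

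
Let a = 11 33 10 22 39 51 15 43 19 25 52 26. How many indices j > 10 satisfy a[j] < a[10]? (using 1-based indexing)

The element at index 10 is 25.
Elements after it: 52, 26
None of them are smaller than 25.

0 such elements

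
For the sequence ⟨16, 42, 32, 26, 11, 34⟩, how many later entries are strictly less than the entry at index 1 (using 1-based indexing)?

The element at index 1 is 16.
Elements after it: 42, 32, 26, 11, 34
Those smaller than 16: 11

1 such element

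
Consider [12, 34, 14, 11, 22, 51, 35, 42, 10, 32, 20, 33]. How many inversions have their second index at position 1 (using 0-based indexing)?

0

The element at index 1 is 34.
Elements before it: 12
None of them are larger than 34.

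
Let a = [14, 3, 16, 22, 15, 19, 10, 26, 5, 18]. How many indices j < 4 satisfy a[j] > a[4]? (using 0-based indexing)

2

The element at index 4 is 15.
Elements before it: 14, 3, 16, 22
Those larger than 15: 16, 22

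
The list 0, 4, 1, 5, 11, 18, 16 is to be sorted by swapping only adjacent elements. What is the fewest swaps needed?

Minimum adjacent swaps = number of inversions (each swap of adjacent out-of-order elements removes one inversion and no swap can remove more).
Count inversions — for each element, later elements that are smaller:
0: none → 0
4: 1 → 1
1: none → 0
5: none → 0
11: none → 0
18: 16 → 1
16: none → 0
Total inversions: 0 + 1 + 0 + 0 + 0 + 1 + 0 = 2

2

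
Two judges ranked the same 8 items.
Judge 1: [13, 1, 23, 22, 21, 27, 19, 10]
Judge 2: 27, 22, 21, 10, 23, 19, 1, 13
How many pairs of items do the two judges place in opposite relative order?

20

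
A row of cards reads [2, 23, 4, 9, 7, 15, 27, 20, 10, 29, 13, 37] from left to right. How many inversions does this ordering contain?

For each element, count later entries that are smaller:
2 → none → 0
23 → 4, 9, 7, 15, 20, 10, 13 → 7
4 → none → 0
9 → 7 → 1
7 → none → 0
15 → 10, 13 → 2
27 → 20, 10, 13 → 3
20 → 10, 13 → 2
10 → none → 0
29 → 13 → 1
13 → none → 0
37 → none → 0
Sum: 0 + 7 + 0 + 1 + 0 + 2 + 3 + 2 + 0 + 1 + 0 + 0 = 16

There are 16 out-of-order pairs.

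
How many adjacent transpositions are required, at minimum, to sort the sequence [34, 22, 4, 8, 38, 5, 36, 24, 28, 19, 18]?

29 swaps

The minimum number of adjacent swaps to sort an array equals its inversion count, since every such swap removes exactly one inversion.
Count inversions — for each element, later elements that are smaller:
34: 22, 4, 8, 5, 24, 28, 19, 18 → 8
22: 4, 8, 5, 19, 18 → 5
4: none → 0
8: 5 → 1
38: 5, 36, 24, 28, 19, 18 → 6
5: none → 0
36: 24, 28, 19, 18 → 4
24: 19, 18 → 2
28: 19, 18 → 2
19: 18 → 1
18: none → 0
Total inversions: 8 + 5 + 0 + 1 + 6 + 0 + 4 + 2 + 2 + 1 + 0 = 29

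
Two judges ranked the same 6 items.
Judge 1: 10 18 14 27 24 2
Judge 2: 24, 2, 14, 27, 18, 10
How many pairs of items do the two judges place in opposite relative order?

13 discordant pairs

Assign each item its position (1..6) in the first ordering, then rewrite the second ordering as that position sequence:
positions: 10→1, 18→2, 14→3, 27→4, 24→5, 2→6
second ordering as positions: [5, 6, 3, 4, 2, 1]
Discordant pairs = inversions in this position sequence.
5: 3, 4, 2, 1 → 4
6: 3, 4, 2, 1 → 4
3: 2, 1 → 2
4: 2, 1 → 2
2: 1 → 1
1: 0
Total: 4 + 4 + 2 + 2 + 1 + 0 = 13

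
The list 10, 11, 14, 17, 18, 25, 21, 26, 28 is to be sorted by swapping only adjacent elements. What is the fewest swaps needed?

1 adjacent swap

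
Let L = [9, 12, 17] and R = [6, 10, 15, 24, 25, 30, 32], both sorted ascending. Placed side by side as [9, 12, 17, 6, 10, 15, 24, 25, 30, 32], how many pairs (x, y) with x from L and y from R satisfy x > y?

6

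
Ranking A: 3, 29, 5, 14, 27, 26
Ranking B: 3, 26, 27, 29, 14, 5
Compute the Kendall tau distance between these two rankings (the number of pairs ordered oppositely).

8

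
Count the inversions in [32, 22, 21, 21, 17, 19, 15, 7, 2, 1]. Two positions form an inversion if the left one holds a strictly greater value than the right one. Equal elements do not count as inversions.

There are 43 inversions.

Sweep left to right; for each value list the smaller values that follow it:
32 → 22, 21, 21, 17, 19, 15, 7, 2, 1 → 9
22 → 21, 21, 17, 19, 15, 7, 2, 1 → 8
21 → 17, 19, 15, 7, 2, 1 → 6
21 → 17, 19, 15, 7, 2, 1 → 6
17 → 15, 7, 2, 1 → 4
19 → 15, 7, 2, 1 → 4
15 → 7, 2, 1 → 3
7 → 2, 1 → 2
2 → 1 → 1
1 → none → 0
Sum: 9 + 8 + 6 + 6 + 4 + 4 + 3 + 2 + 1 + 0 = 43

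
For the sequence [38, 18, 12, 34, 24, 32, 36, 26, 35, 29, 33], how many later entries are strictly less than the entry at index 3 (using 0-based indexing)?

5 such elements

The element at index 3 is 34.
Elements after it: 24, 32, 36, 26, 35, 29, 33
Those smaller than 34: 24, 32, 26, 29, 33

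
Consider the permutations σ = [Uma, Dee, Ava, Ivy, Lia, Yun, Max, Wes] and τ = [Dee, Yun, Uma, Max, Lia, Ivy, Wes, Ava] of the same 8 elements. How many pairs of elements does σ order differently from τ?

12 discordant pairs

Assign each item its position (1..8) in the first ordering, then rewrite the second ordering as that position sequence:
positions: Uma→1, Dee→2, Ava→3, Ivy→4, Lia→5, Yun→6, Max→7, Wes→8
second ordering as positions: [2, 6, 1, 7, 5, 4, 8, 3]
Discordant pairs = inversions in this position sequence.
2: 1 → 1
6: 1, 5, 4, 3 → 4
1: 0
7: 5, 4, 3 → 3
5: 4, 3 → 2
4: 3 → 1
8: 3 → 1
3: 0
Total: 1 + 4 + 0 + 3 + 2 + 1 + 1 + 0 = 12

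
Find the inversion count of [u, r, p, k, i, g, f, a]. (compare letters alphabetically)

28

Element-by-element contributions:
u: 7
r: 6
p: 5
k: 4
i: 3
g: 2
f: 1
a: 0
Sum: 7 + 6 + 5 + 4 + 3 + 2 + 1 + 0 = 28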